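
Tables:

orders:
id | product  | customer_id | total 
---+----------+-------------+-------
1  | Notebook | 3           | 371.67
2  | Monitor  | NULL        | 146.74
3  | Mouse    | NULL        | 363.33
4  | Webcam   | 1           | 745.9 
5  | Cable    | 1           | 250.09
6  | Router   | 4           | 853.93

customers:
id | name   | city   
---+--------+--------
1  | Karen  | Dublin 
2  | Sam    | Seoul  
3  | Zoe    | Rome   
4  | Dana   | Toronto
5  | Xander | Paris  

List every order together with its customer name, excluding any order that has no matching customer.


INNER JOIN keeps only orders rows whose customer_id matches an id in customers. Walk through each order:
  - order 1 (Notebook): customer_id=3 -> matches Zoe
  - order 2 (Monitor): customer_id=NULL, no match -> dropped
  - order 3 (Mouse): customer_id=NULL, no match -> dropped
  - order 4 (Webcam): customer_id=1 -> matches Karen
  - order 5 (Cable): customer_id=1 -> matches Karen
  - order 6 (Router): customer_id=4 -> matches Dana
So 2 of 6 rows are dropped.

SQL:
SELECT a.product, b.name AS customer
FROM orders a
INNER JOIN customers b ON a.customer_id = b.id

Result:
product  | customer
---------+---------
Notebook | Zoe     
Webcam   | Karen   
Cable    | Karen   
Router   | Dana    


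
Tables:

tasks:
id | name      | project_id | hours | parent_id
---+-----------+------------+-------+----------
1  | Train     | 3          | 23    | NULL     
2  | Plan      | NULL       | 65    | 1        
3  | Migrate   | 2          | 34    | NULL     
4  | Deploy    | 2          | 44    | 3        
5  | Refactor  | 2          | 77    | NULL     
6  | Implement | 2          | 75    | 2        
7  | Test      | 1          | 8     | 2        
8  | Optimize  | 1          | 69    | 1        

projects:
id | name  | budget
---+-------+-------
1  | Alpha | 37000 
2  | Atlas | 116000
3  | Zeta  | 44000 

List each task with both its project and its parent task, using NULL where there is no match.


Two LEFT JOINs from the same base table tasks: one to projects via project_id, one to tasks itself via parent_id. Both are LEFT so every task is preserved.
Match against projects:
  - task 1 (Train): project_id=3 -> matches Zeta
  - task 2 (Plan): project_id=NULL, no match -> kept with NULL
  - task 3 (Migrate): project_id=2 -> matches Atlas
  - task 4 (Deploy): project_id=2 -> matches Atlas
  - task 5 (Refactor): project_id=2 -> matches Atlas
  - task 6 (Implement): project_id=2 -> matches Atlas
  - task 7 (Test): project_id=1 -> matches Alpha
  - task 8 (Optimize): project_id=1 -> matches Alpha
Match against tasks (self):
  - task 1 (Train): parent_id=NULL -> NULL
  - task 2 (Plan): parent_id=1 -> Train
  - task 3 (Migrate): parent_id=NULL -> NULL
  - task 4 (Deploy): parent_id=3 -> Migrate
  - task 5 (Refactor): parent_id=NULL -> NULL
  - task 6 (Implement): parent_id=2 -> Plan
  - task 7 (Test): parent_id=2 -> Plan
  - task 8 (Optimize): parent_id=1 -> Train

SQL:
SELECT a.name, b.name AS project, c.name AS parent
FROM tasks a
LEFT JOIN projects b ON a.project_id = b.id
LEFT JOIN tasks c ON a.parent_id = c.id

Result:
name      | project | parent 
----------+---------+--------
Train     | Zeta    | NULL   
Plan      | NULL    | Train  
Migrate   | Atlas   | NULL   
Deploy    | Atlas   | Migrate
Refactor  | Atlas   | NULL   
Implement | Atlas   | Plan   
Test      | Alpha   | Plan   
Optimize  | Alpha   | Train  


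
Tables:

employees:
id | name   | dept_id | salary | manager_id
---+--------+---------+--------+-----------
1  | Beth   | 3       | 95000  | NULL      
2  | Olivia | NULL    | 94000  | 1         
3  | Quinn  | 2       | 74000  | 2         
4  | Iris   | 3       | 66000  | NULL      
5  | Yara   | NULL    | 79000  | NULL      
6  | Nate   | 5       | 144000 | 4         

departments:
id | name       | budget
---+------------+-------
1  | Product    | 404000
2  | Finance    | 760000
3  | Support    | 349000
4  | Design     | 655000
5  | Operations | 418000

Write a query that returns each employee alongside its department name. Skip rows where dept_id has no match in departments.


INNER JOIN keeps only employees rows whose dept_id matches an id in departments. Walk through each employee:
  - employee 1 (Beth): dept_id=3 -> matches Support
  - employee 2 (Olivia): dept_id=NULL, no match -> dropped
  - employee 3 (Quinn): dept_id=2 -> matches Finance
  - employee 4 (Iris): dept_id=3 -> matches Support
  - employee 5 (Yara): dept_id=NULL, no match -> dropped
  - employee 6 (Nate): dept_id=5 -> matches Operations
So 2 of 6 rows are dropped.

SQL:
SELECT a.name, b.name AS department
FROM employees a
INNER JOIN departments b ON a.dept_id = b.id

Result:
name  | department
------+-----------
Beth  | Support   
Quinn | Finance   
Iris  | Support   
Nate  | Operations


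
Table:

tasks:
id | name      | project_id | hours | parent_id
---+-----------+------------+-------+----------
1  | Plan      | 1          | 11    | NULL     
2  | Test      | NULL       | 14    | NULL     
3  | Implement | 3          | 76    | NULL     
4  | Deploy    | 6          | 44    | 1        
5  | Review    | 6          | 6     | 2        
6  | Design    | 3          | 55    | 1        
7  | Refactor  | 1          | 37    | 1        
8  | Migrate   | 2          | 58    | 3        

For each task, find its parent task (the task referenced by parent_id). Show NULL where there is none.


This is a self-join: tasks is joined to a second copy of itself, matching each row's parent_id to another row's id. Use LEFT JOIN so rows with parent_id=NULL are kept.
  - task 1 (Plan): parent_id=NULL -> NULL
  - task 2 (Test): parent_id=NULL -> NULL
  - task 3 (Implement): parent_id=NULL -> NULL
  - task 4 (Deploy): parent_id=1 -> Plan
  - task 5 (Review): parent_id=2 -> Test
  - task 6 (Design): parent_id=1 -> Plan
  - task 7 (Refactor): parent_id=1 -> Plan
  - task 8 (Migrate): parent_id=3 -> Implement

SQL:
SELECT a.name AS item, b.name AS parent
FROM tasks a
LEFT JOIN tasks b ON a.parent_id = b.id

Result:
item      | parent   
----------+----------
Plan      | NULL     
Test      | NULL     
Implement | NULL     
Deploy    | Plan     
Review    | Test     
Design    | Plan     
Refactor  | Plan     
Migrate   | Implement


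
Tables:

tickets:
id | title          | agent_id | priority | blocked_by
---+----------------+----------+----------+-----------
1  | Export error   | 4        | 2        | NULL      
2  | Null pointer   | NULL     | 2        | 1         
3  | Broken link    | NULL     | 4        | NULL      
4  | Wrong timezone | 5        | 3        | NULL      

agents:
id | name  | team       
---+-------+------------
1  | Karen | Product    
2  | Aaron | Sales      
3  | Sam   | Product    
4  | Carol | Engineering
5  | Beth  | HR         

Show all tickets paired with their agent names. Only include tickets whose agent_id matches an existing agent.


INNER JOIN keeps only tickets rows whose agent_id matches an id in agents. Walk through each ticket:
  - ticket 1 (Export error): agent_id=4 -> matches Carol
  - ticket 2 (Null pointer): agent_id=NULL, no match -> dropped
  - ticket 3 (Broken link): agent_id=NULL, no match -> dropped
  - ticket 4 (Wrong timezone): agent_id=5 -> matches Beth
So 2 of 4 rows are dropped.

SQL:
SELECT a.title, b.name AS agent
FROM tickets a
INNER JOIN agents b ON a.agent_id = b.id

Result:
title          | agent
---------------+------
Export error   | Carol
Wrong timezone | Beth 


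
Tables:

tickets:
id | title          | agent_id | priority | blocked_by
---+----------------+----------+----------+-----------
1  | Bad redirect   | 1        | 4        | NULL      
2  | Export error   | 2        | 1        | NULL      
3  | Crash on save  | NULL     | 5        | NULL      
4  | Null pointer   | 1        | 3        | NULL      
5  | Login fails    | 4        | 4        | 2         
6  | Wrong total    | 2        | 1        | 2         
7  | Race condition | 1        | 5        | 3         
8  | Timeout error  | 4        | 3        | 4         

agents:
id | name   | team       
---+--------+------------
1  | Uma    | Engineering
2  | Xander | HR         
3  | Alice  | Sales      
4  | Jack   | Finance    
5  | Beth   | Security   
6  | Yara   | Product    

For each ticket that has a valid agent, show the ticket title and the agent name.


INNER JOIN keeps only tickets rows whose agent_id matches an id in agents. Walk through each ticket:
  - ticket 1 (Bad redirect): agent_id=1 -> matches Uma
  - ticket 2 (Export error): agent_id=2 -> matches Xander
  - ticket 3 (Crash on save): agent_id=NULL, no match -> dropped
  - ticket 4 (Null pointer): agent_id=1 -> matches Uma
  - ticket 5 (Login fails): agent_id=4 -> matches Jack
  - ticket 6 (Wrong total): agent_id=2 -> matches Xander
  - ticket 7 (Race condition): agent_id=1 -> matches Uma
  - ticket 8 (Timeout error): agent_id=4 -> matches Jack
So 1 of 8 rows is dropped.

SQL:
SELECT a.title, b.name AS agent
FROM tickets a
INNER JOIN agents b ON a.agent_id = b.id

Result:
title          | agent 
---------------+-------
Bad redirect   | Uma   
Export error   | Xander
Null pointer   | Uma   
Login fails    | Jack  
Wrong total    | Xander
Race condition | Uma   
Timeout error  | Jack  


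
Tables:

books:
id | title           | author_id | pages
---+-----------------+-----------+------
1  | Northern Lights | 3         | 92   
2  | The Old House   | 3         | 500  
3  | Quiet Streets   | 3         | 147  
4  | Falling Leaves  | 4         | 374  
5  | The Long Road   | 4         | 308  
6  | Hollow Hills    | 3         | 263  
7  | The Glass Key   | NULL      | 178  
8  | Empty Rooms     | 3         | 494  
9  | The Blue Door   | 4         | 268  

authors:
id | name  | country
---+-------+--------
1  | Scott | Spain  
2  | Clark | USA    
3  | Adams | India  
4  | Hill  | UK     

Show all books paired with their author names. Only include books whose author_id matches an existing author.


INNER JOIN keeps only books rows whose author_id matches an id in authors. Walk through each book:
  - book 1 (Northern Lights): author_id=3 -> matches Adams
  - book 2 (The Old House): author_id=3 -> matches Adams
  - book 3 (Quiet Streets): author_id=3 -> matches Adams
  - book 4 (Falling Leaves): author_id=4 -> matches Hill
  - book 5 (The Long Road): author_id=4 -> matches Hill
  - book 6 (Hollow Hills): author_id=3 -> matches Adams
  - book 7 (The Glass Key): author_id=NULL, no match -> dropped
  - book 8 (Empty Rooms): author_id=3 -> matches Adams
  - book 9 (The Blue Door): author_id=4 -> matches Hill
So 1 of 9 rows is dropped.

SQL:
SELECT a.title, b.name AS author
FROM books a
INNER JOIN authors b ON a.author_id = b.id

Result:
title           | author
----------------+-------
Northern Lights | Adams 
The Old House   | Adams 
Quiet Streets   | Adams 
Falling Leaves  | Hill  
The Long Road   | Hill  
Hollow Hills    | Adams 
Empty Rooms     | Adams 
The Blue Door   | Hill  


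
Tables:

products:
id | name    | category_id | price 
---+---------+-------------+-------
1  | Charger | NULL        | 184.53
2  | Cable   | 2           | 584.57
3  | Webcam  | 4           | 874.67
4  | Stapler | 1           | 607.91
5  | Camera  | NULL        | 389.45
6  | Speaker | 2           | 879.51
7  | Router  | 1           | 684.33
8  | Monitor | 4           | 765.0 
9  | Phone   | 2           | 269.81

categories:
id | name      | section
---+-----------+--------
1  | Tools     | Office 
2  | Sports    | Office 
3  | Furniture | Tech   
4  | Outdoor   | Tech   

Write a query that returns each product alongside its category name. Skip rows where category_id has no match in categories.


INNER JOIN keeps only products rows whose category_id matches an id in categories. Walk through each product:
  - product 1 (Charger): category_id=NULL, no match -> dropped
  - product 2 (Cable): category_id=2 -> matches Sports
  - product 3 (Webcam): category_id=4 -> matches Outdoor
  - product 4 (Stapler): category_id=1 -> matches Tools
  - product 5 (Camera): category_id=NULL, no match -> dropped
  - product 6 (Speaker): category_id=2 -> matches Sports
  - product 7 (Router): category_id=1 -> matches Tools
  - product 8 (Monitor): category_id=4 -> matches Outdoor
  - product 9 (Phone): category_id=2 -> matches Sports
So 2 of 9 rows are dropped.

SQL:
SELECT a.name, b.name AS category
FROM products a
INNER JOIN categories b ON a.category_id = b.id

Result:
name    | category
--------+---------
Cable   | Sports  
Webcam  | Outdoor 
Stapler | Tools   
Speaker | Sports  
Router  | Tools   
Monitor | Outdoor 
Phone   | Sports  


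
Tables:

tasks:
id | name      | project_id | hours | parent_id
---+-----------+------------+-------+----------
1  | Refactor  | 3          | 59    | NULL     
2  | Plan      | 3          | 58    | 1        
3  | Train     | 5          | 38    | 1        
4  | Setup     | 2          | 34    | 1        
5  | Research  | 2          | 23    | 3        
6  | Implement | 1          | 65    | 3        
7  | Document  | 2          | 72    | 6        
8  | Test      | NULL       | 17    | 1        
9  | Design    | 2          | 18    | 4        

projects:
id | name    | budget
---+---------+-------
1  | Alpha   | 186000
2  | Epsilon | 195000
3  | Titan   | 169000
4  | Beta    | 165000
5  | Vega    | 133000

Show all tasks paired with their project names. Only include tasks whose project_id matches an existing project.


INNER JOIN keeps only tasks rows whose project_id matches an id in projects. Walk through each task:
  - task 1 (Refactor): project_id=3 -> matches Titan
  - task 2 (Plan): project_id=3 -> matches Titan
  - task 3 (Train): project_id=5 -> matches Vega
  - task 4 (Setup): project_id=2 -> matches Epsilon
  - task 5 (Research): project_id=2 -> matches Epsilon
  - task 6 (Implement): project_id=1 -> matches Alpha
  - task 7 (Document): project_id=2 -> matches Epsilon
  - task 8 (Test): project_id=NULL, no match -> dropped
  - task 9 (Design): project_id=2 -> matches Epsilon
So 1 of 9 rows is dropped.

SQL:
SELECT a.name, b.name AS project
FROM tasks a
INNER JOIN projects b ON a.project_id = b.id

Result:
name      | project
----------+--------
Refactor  | Titan  
Plan      | Titan  
Train     | Vega   
Setup     | Epsilon
Research  | Epsilon
Implement | Alpha  
Document  | Epsilon
Design    | Epsilon


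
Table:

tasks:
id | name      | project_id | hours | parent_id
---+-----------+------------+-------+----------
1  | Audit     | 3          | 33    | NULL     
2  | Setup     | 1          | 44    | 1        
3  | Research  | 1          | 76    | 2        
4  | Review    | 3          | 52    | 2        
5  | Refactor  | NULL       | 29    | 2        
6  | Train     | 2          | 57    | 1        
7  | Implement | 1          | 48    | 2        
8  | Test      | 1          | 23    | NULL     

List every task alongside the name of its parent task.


This is a self-join: tasks is joined to a second copy of itself, matching each row's parent_id to another row's id. Use LEFT JOIN so rows with parent_id=NULL are kept.
  - task 1 (Audit): parent_id=NULL -> NULL
  - task 2 (Setup): parent_id=1 -> Audit
  - task 3 (Research): parent_id=2 -> Setup
  - task 4 (Review): parent_id=2 -> Setup
  - task 5 (Refactor): parent_id=2 -> Setup
  - task 6 (Train): parent_id=1 -> Audit
  - task 7 (Implement): parent_id=2 -> Setup
  - task 8 (Test): parent_id=NULL -> NULL

SQL:
SELECT a.name AS item, b.name AS parent
FROM tasks a
LEFT JOIN tasks b ON a.parent_id = b.id

Result:
item      | parent
----------+-------
Audit     | NULL  
Setup     | Audit 
Research  | Setup 
Review    | Setup 
Refactor  | Setup 
Train     | Audit 
Implement | Setup 
Test      | NULL  


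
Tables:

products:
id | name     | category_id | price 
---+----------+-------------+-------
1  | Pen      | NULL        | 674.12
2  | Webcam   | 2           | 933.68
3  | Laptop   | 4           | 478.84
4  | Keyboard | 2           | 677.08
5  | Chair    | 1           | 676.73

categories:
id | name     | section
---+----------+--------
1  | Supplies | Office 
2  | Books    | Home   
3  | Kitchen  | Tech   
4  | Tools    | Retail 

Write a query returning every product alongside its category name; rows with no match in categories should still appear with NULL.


LEFT JOIN keeps every row from products (the left table); where category_id has no match in categories, the category columns become NULL. Walk through each product:
  - product 1 (Pen): category_id=NULL, no match -> kept with NULL
  - product 2 (Webcam): category_id=2 -> matches Books
  - product 3 (Laptop): category_id=4 -> matches Tools
  - product 4 (Keyboard): category_id=2 -> matches Books
  - product 5 (Chair): category_id=1 -> matches Supplies
All 5 rows appear; 1 has NULL category.

SQL:
SELECT a.name, b.name AS category
FROM products a
LEFT JOIN categories b ON a.category_id = b.id

Result:
name     | category
---------+---------
Pen      | NULL    
Webcam   | Books   
Laptop   | Tools   
Keyboard | Books   
Chair    | Supplies


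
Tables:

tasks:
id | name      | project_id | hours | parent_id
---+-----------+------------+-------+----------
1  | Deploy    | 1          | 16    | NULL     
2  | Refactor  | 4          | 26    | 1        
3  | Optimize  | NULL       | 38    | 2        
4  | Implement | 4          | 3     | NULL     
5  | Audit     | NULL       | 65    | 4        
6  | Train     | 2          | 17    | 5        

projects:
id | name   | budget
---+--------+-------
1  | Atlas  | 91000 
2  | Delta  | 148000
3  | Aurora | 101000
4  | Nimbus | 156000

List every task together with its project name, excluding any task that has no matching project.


INNER JOIN keeps only tasks rows whose project_id matches an id in projects. Walk through each task:
  - task 1 (Deploy): project_id=1 -> matches Atlas
  - task 2 (Refactor): project_id=4 -> matches Nimbus
  - task 3 (Optimize): project_id=NULL, no match -> dropped
  - task 4 (Implement): project_id=4 -> matches Nimbus
  - task 5 (Audit): project_id=NULL, no match -> dropped
  - task 6 (Train): project_id=2 -> matches Delta
So 2 of 6 rows are dropped.

SQL:
SELECT a.name, b.name AS project
FROM tasks a
INNER JOIN projects b ON a.project_id = b.id

Result:
name      | project
----------+--------
Deploy    | Atlas  
Refactor  | Nimbus 
Implement | Nimbus 
Train     | Delta  


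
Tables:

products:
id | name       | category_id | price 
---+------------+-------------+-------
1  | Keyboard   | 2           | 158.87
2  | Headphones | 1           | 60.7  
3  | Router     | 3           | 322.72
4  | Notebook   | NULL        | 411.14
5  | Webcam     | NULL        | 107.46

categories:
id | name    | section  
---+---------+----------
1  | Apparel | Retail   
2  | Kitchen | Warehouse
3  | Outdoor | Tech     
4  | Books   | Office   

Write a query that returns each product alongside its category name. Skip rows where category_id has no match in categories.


INNER JOIN keeps only products rows whose category_id matches an id in categories. Walk through each product:
  - product 1 (Keyboard): category_id=2 -> matches Kitchen
  - product 2 (Headphones): category_id=1 -> matches Apparel
  - product 3 (Router): category_id=3 -> matches Outdoor
  - product 4 (Notebook): category_id=NULL, no match -> dropped
  - product 5 (Webcam): category_id=NULL, no match -> dropped
So 2 of 5 rows are dropped.

SQL:
SELECT a.name, b.name AS category
FROM products a
INNER JOIN categories b ON a.category_id = b.id

Result:
name       | category
-----------+---------
Keyboard   | Kitchen 
Headphones | Apparel 
Router     | Outdoor 


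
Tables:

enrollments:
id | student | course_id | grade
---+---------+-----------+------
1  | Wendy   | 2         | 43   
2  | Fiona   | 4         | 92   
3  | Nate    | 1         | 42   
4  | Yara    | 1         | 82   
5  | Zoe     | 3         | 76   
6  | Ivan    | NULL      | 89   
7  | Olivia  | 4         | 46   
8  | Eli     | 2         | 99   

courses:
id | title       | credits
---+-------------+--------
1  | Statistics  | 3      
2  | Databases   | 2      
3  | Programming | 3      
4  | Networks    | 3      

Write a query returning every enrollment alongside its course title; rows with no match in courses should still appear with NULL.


LEFT JOIN keeps every row from enrollments (the left table); where course_id has no match in courses, the course columns become NULL. Walk through each enrollment:
  - enrollment 1 (Wendy): course_id=2 -> matches Databases
  - enrollment 2 (Fiona): course_id=4 -> matches Networks
  - enrollment 3 (Nate): course_id=1 -> matches Statistics
  - enrollment 4 (Yara): course_id=1 -> matches Statistics
  - enrollment 5 (Zoe): course_id=3 -> matches Programming
  - enrollment 6 (Ivan): course_id=NULL, no match -> kept with NULL
  - enrollment 7 (Olivia): course_id=4 -> matches Networks
  - enrollment 8 (Eli): course_id=2 -> matches Databases
All 8 rows appear; 1 has NULL course.

SQL:
SELECT a.student, b.title AS course
FROM enrollments a
LEFT JOIN courses b ON a.course_id = b.id

Result:
student | course     
--------+------------
Wendy   | Databases  
Fiona   | Networks   
Nate    | Statistics 
Yara    | Statistics 
Zoe     | Programming
Ivan    | NULL       
Olivia  | Networks   
Eli     | Databases  


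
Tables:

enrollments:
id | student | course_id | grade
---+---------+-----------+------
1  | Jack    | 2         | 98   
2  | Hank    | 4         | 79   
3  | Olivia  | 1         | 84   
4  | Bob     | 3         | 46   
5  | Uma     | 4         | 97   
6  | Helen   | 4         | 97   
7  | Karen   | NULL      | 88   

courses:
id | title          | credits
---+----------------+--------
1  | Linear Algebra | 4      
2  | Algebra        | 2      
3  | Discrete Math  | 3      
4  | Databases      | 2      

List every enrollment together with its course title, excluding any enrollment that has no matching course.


INNER JOIN keeps only enrollments rows whose course_id matches an id in courses. Walk through each enrollment:
  - enrollment 1 (Jack): course_id=2 -> matches Algebra
  - enrollment 2 (Hank): course_id=4 -> matches Databases
  - enrollment 3 (Olivia): course_id=1 -> matches Linear Algebra
  - enrollment 4 (Bob): course_id=3 -> matches Discrete Math
  - enrollment 5 (Uma): course_id=4 -> matches Databases
  - enrollment 6 (Helen): course_id=4 -> matches Databases
  - enrollment 7 (Karen): course_id=NULL, no match -> dropped
So 1 of 7 rows is dropped.

SQL:
SELECT a.student, b.title AS course
FROM enrollments a
INNER JOIN courses b ON a.course_id = b.id

Result:
student | course        
--------+---------------
Jack    | Algebra       
Hank    | Databases     
Olivia  | Linear Algebra
Bob     | Discrete Math 
Uma     | Databases     
Helen   | Databases     


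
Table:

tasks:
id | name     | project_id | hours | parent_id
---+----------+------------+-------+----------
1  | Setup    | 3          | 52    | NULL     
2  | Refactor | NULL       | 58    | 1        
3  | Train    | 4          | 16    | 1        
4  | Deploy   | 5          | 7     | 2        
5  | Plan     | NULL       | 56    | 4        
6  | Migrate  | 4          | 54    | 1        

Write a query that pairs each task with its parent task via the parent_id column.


This is a self-join: tasks is joined to a second copy of itself, matching each row's parent_id to another row's id. Use LEFT JOIN so rows with parent_id=NULL are kept.
  - task 1 (Setup): parent_id=NULL -> NULL
  - task 2 (Refactor): parent_id=1 -> Setup
  - task 3 (Train): parent_id=1 -> Setup
  - task 4 (Deploy): parent_id=2 -> Refactor
  - task 5 (Plan): parent_id=4 -> Deploy
  - task 6 (Migrate): parent_id=1 -> Setup

SQL:
SELECT a.name AS item, b.name AS parent
FROM tasks a
LEFT JOIN tasks b ON a.parent_id = b.id

Result:
item     | parent  
---------+---------
Setup    | NULL    
Refactor | Setup   
Train    | Setup   
Deploy   | Refactor
Plan     | Deploy  
Migrate  | Setup   


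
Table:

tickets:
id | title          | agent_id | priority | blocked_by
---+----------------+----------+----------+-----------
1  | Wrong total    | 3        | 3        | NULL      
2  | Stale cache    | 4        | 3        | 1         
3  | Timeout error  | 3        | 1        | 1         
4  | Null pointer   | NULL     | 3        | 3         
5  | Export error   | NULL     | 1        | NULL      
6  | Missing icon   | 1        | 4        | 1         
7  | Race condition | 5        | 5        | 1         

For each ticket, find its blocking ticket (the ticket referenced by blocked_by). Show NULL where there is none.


This is a self-join: tickets is joined to a second copy of itself, matching each row's blocked_by to another row's id. Use LEFT JOIN so rows with blocked_by=NULL are kept.
  - ticket 1 (Wrong total): blocked_by=NULL -> NULL
  - ticket 2 (Stale cache): blocked_by=1 -> Wrong total
  - ticket 3 (Timeout error): blocked_by=1 -> Wrong total
  - ticket 4 (Null pointer): blocked_by=3 -> Timeout error
  - ticket 5 (Export error): blocked_by=NULL -> NULL
  - ticket 6 (Missing icon): blocked_by=1 -> Wrong total
  - ticket 7 (Race condition): blocked_by=1 -> Wrong total

SQL:
SELECT a.title AS item, b.title AS blocked_by
FROM tickets a
LEFT JOIN tickets b ON a.blocked_by = b.id

Result:
item           | blocked_by   
---------------+--------------
Wrong total    | NULL         
Stale cache    | Wrong total  
Timeout error  | Wrong total  
Null pointer   | Timeout error
Export error   | NULL         
Missing icon   | Wrong total  
Race condition | Wrong total  


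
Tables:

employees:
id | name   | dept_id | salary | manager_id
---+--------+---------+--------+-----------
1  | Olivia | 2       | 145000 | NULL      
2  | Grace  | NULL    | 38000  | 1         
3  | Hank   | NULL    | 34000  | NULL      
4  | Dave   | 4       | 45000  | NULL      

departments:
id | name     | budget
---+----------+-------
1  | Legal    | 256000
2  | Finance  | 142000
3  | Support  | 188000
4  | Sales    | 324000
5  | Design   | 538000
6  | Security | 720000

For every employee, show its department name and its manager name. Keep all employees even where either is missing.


Two LEFT JOINs from the same base table employees: one to departments via dept_id, one to employees itself via manager_id. Both are LEFT so every employee is preserved.
Match against departments:
  - employee 1 (Olivia): dept_id=2 -> matches Finance
  - employee 2 (Grace): dept_id=NULL, no match -> kept with NULL
  - employee 3 (Hank): dept_id=NULL, no match -> kept with NULL
  - employee 4 (Dave): dept_id=4 -> matches Sales
Match against employees (self):
  - employee 1 (Olivia): manager_id=NULL -> NULL
  - employee 2 (Grace): manager_id=1 -> Olivia
  - employee 3 (Hank): manager_id=NULL -> NULL
  - employee 4 (Dave): manager_id=NULL -> NULL

SQL:
SELECT a.name, b.name AS department, c.name AS manager
FROM employees a
LEFT JOIN departments b ON a.dept_id = b.id
LEFT JOIN employees c ON a.manager_id = c.id

Result:
name   | department | manager
-------+------------+--------
Olivia | Finance    | NULL   
Grace  | NULL       | Olivia 
Hank   | NULL       | NULL   
Dave   | Sales      | NULL   


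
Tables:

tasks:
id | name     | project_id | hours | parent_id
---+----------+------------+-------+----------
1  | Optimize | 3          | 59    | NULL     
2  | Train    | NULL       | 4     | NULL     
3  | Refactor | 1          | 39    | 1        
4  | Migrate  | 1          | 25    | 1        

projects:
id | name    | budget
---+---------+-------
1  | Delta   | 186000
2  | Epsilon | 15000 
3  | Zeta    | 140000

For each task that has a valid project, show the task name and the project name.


INNER JOIN keeps only tasks rows whose project_id matches an id in projects. Walk through each task:
  - task 1 (Optimize): project_id=3 -> matches Zeta
  - task 2 (Train): project_id=NULL, no match -> dropped
  - task 3 (Refactor): project_id=1 -> matches Delta
  - task 4 (Migrate): project_id=1 -> matches Delta
So 1 of 4 rows is dropped.

SQL:
SELECT a.name, b.name AS project
FROM tasks a
INNER JOIN projects b ON a.project_id = b.id

Result:
name     | project
---------+--------
Optimize | Zeta   
Refactor | Delta  
Migrate  | Delta  


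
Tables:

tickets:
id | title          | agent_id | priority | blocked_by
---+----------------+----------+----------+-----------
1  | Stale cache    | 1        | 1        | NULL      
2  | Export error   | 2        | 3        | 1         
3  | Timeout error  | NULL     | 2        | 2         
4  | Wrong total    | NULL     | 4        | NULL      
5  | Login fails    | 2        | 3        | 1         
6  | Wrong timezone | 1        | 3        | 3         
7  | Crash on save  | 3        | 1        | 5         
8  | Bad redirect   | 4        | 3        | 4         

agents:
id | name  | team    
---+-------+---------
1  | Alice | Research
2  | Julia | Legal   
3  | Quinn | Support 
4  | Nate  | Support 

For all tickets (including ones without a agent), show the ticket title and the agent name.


LEFT JOIN keeps every row from tickets (the left table); where agent_id has no match in agents, the agent columns become NULL. Walk through each ticket:
  - ticket 1 (Stale cache): agent_id=1 -> matches Alice
  - ticket 2 (Export error): agent_id=2 -> matches Julia
  - ticket 3 (Timeout error): agent_id=NULL, no match -> kept with NULL
  - ticket 4 (Wrong total): agent_id=NULL, no match -> kept with NULL
  - ticket 5 (Login fails): agent_id=2 -> matches Julia
  - ticket 6 (Wrong timezone): agent_id=1 -> matches Alice
  - ticket 7 (Crash on save): agent_id=3 -> matches Quinn
  - ticket 8 (Bad redirect): agent_id=4 -> matches Nate
All 8 rows appear; 2 have NULL agent.

SQL:
SELECT a.title, b.name AS agent
FROM tickets a
LEFT JOIN agents b ON a.agent_id = b.id

Result:
title          | agent
---------------+------
Stale cache    | Alice
Export error   | Julia
Timeout error  | NULL 
Wrong total    | NULL 
Login fails    | Julia
Wrong timezone | Alice
Crash on save  | Quinn
Bad redirect   | Nate 


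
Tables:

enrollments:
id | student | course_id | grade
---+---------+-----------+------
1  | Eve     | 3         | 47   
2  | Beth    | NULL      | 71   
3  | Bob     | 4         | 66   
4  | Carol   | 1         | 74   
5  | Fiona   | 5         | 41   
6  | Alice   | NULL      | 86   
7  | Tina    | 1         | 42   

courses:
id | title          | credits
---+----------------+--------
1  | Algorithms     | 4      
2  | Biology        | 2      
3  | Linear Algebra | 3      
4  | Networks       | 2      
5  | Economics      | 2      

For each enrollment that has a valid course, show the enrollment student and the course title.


INNER JOIN keeps only enrollments rows whose course_id matches an id in courses. Walk through each enrollment:
  - enrollment 1 (Eve): course_id=3 -> matches Linear Algebra
  - enrollment 2 (Beth): course_id=NULL, no match -> dropped
  - enrollment 3 (Bob): course_id=4 -> matches Networks
  - enrollment 4 (Carol): course_id=1 -> matches Algorithms
  - enrollment 5 (Fiona): course_id=5 -> matches Economics
  - enrollment 6 (Alice): course_id=NULL, no match -> dropped
  - enrollment 7 (Tina): course_id=1 -> matches Algorithms
So 2 of 7 rows are dropped.

SQL:
SELECT a.student, b.title AS course
FROM enrollments a
INNER JOIN courses b ON a.course_id = b.id

Result:
student | course        
--------+---------------
Eve     | Linear Algebra
Bob     | Networks      
Carol   | Algorithms    
Fiona   | Economics     
Tina    | Algorithms    


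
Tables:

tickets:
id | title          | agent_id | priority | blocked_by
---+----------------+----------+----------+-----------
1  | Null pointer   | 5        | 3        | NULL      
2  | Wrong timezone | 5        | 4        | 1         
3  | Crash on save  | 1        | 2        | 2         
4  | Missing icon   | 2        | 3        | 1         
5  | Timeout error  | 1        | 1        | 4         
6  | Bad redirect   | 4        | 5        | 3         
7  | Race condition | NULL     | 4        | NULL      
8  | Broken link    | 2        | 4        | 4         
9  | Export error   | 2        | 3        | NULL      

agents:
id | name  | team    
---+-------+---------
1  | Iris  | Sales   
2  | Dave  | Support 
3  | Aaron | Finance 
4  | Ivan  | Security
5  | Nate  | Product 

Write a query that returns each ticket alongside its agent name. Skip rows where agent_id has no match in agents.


INNER JOIN keeps only tickets rows whose agent_id matches an id in agents. Walk through each ticket:
  - ticket 1 (Null pointer): agent_id=5 -> matches Nate
  - ticket 2 (Wrong timezone): agent_id=5 -> matches Nate
  - ticket 3 (Crash on save): agent_id=1 -> matches Iris
  - ticket 4 (Missing icon): agent_id=2 -> matches Dave
  - ticket 5 (Timeout error): agent_id=1 -> matches Iris
  - ticket 6 (Bad redirect): agent_id=4 -> matches Ivan
  - ticket 7 (Race condition): agent_id=NULL, no match -> dropped
  - ticket 8 (Broken link): agent_id=2 -> matches Dave
  - ticket 9 (Export error): agent_id=2 -> matches Dave
So 1 of 9 rows is dropped.

SQL:
SELECT a.title, b.name AS agent
FROM tickets a
INNER JOIN agents b ON a.agent_id = b.id

Result:
title          | agent
---------------+------
Null pointer   | Nate 
Wrong timezone | Nate 
Crash on save  | Iris 
Missing icon   | Dave 
Timeout error  | Iris 
Bad redirect   | Ivan 
Broken link    | Dave 
Export error   | Dave 


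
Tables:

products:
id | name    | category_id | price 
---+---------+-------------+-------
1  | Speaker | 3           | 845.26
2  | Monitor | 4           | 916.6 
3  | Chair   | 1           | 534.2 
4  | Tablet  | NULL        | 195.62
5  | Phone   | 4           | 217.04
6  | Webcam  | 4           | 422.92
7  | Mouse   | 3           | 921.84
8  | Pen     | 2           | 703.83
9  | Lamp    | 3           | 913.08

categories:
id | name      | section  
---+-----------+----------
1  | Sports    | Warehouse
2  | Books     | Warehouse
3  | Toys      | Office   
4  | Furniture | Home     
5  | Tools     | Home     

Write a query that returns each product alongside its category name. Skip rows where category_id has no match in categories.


INNER JOIN keeps only products rows whose category_id matches an id in categories. Walk through each product:
  - product 1 (Speaker): category_id=3 -> matches Toys
  - product 2 (Monitor): category_id=4 -> matches Furniture
  - product 3 (Chair): category_id=1 -> matches Sports
  - product 4 (Tablet): category_id=NULL, no match -> dropped
  - product 5 (Phone): category_id=4 -> matches Furniture
  - product 6 (Webcam): category_id=4 -> matches Furniture
  - product 7 (Mouse): category_id=3 -> matches Toys
  - product 8 (Pen): category_id=2 -> matches Books
  - product 9 (Lamp): category_id=3 -> matches Toys
So 1 of 9 rows is dropped.

SQL:
SELECT a.name, b.name AS category
FROM products a
INNER JOIN categories b ON a.category_id = b.id

Result:
name    | category 
--------+----------
Speaker | Toys     
Monitor | Furniture
Chair   | Sports   
Phone   | Furniture
Webcam  | Furniture
Mouse   | Toys     
Pen     | Books    
Lamp    | Toys     


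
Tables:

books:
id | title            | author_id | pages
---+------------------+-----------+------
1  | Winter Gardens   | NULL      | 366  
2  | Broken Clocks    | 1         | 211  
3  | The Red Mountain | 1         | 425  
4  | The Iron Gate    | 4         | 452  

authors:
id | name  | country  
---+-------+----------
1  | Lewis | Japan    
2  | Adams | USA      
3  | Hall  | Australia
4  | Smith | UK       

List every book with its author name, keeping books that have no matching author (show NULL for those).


LEFT JOIN keeps every row from books (the left table); where author_id has no match in authors, the author columns become NULL. Walk through each book:
  - book 1 (Winter Gardens): author_id=NULL, no match -> kept with NULL
  - book 2 (Broken Clocks): author_id=1 -> matches Lewis
  - book 3 (The Red Mountain): author_id=1 -> matches Lewis
  - book 4 (The Iron Gate): author_id=4 -> matches Smith
All 4 rows appear; 1 has NULL author.

SQL:
SELECT a.title, b.name AS author
FROM books a
LEFT JOIN authors b ON a.author_id = b.id

Result:
title            | author
-----------------+-------
Winter Gardens   | NULL  
Broken Clocks    | Lewis 
The Red Mountain | Lewis 
The Iron Gate    | Smith 


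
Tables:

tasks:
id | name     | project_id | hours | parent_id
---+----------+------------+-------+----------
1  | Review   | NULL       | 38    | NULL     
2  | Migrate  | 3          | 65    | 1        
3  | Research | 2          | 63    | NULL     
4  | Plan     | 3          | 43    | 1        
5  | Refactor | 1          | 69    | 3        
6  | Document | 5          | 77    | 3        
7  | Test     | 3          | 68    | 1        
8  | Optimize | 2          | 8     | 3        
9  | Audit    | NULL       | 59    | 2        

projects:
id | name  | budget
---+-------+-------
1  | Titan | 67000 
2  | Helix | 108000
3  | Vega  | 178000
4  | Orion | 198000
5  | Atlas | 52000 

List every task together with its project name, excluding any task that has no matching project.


INNER JOIN keeps only tasks rows whose project_id matches an id in projects. Walk through each task:
  - task 1 (Review): project_id=NULL, no match -> dropped
  - task 2 (Migrate): project_id=3 -> matches Vega
  - task 3 (Research): project_id=2 -> matches Helix
  - task 4 (Plan): project_id=3 -> matches Vega
  - task 5 (Refactor): project_id=1 -> matches Titan
  - task 6 (Document): project_id=5 -> matches Atlas
  - task 7 (Test): project_id=3 -> matches Vega
  - task 8 (Optimize): project_id=2 -> matches Helix
  - task 9 (Audit): project_id=NULL, no match -> dropped
So 2 of 9 rows are dropped.

SQL:
SELECT a.name, b.name AS project
FROM tasks a
INNER JOIN projects b ON a.project_id = b.id

Result:
name     | project
---------+--------
Migrate  | Vega   
Research | Helix  
Plan     | Vega   
Refactor | Titan  
Document | Atlas  
Test     | Vega   
Optimize | Helix  


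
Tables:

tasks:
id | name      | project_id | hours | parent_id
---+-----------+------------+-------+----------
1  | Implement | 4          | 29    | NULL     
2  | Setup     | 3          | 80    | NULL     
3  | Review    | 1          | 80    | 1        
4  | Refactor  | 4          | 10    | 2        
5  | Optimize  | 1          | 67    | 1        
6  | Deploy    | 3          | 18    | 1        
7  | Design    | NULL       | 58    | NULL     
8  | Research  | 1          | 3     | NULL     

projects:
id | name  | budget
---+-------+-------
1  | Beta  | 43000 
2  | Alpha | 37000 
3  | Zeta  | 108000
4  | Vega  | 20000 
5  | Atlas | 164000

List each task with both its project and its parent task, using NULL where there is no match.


Two LEFT JOINs from the same base table tasks: one to projects via project_id, one to tasks itself via parent_id. Both are LEFT so every task is preserved.
Match against projects:
  - task 1 (Implement): project_id=4 -> matches Vega
  - task 2 (Setup): project_id=3 -> matches Zeta
  - task 3 (Review): project_id=1 -> matches Beta
  - task 4 (Refactor): project_id=4 -> matches Vega
  - task 5 (Optimize): project_id=1 -> matches Beta
  - task 6 (Deploy): project_id=3 -> matches Zeta
  - task 7 (Design): project_id=NULL, no match -> kept with NULL
  - task 8 (Research): project_id=1 -> matches Beta
Match against tasks (self):
  - task 1 (Implement): parent_id=NULL -> NULL
  - task 2 (Setup): parent_id=NULL -> NULL
  - task 3 (Review): parent_id=1 -> Implement
  - task 4 (Refactor): parent_id=2 -> Setup
  - task 5 (Optimize): parent_id=1 -> Implement
  - task 6 (Deploy): parent_id=1 -> Implement
  - task 7 (Design): parent_id=NULL -> NULL
  - task 8 (Research): parent_id=NULL -> NULL

SQL:
SELECT a.name, b.name AS project, c.name AS parent
FROM tasks a
LEFT JOIN projects b ON a.project_id = b.id
LEFT JOIN tasks c ON a.parent_id = c.id

Result:
name      | project | parent   
----------+---------+----------
Implement | Vega    | NULL     
Setup     | Zeta    | NULL     
Review    | Beta    | Implement
Refactor  | Vega    | Setup    
Optimize  | Beta    | Implement
Deploy    | Zeta    | Implement
Design    | NULL    | NULL     
Research  | Beta    | NULL     


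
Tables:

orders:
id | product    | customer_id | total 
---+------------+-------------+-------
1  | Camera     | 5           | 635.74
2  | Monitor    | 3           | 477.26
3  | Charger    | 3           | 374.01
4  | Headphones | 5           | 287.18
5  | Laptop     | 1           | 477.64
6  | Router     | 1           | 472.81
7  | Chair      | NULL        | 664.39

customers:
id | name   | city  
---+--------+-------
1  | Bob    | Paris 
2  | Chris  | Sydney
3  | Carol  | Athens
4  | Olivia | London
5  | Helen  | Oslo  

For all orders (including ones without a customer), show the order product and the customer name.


LEFT JOIN keeps every row from orders (the left table); where customer_id has no match in customers, the customer columns become NULL. Walk through each order:
  - order 1 (Camera): customer_id=5 -> matches Helen
  - order 2 (Monitor): customer_id=3 -> matches Carol
  - order 3 (Charger): customer_id=3 -> matches Carol
  - order 4 (Headphones): customer_id=5 -> matches Helen
  - order 5 (Laptop): customer_id=1 -> matches Bob
  - order 6 (Router): customer_id=1 -> matches Bob
  - order 7 (Chair): customer_id=NULL, no match -> kept with NULL
All 7 rows appear; 1 has NULL customer.

SQL:
SELECT a.product, b.name AS customer
FROM orders a
LEFT JOIN customers b ON a.customer_id = b.id

Result:
product    | customer
-----------+---------
Camera     | Helen   
Monitor    | Carol   
Charger    | Carol   
Headphones | Helen   
Laptop     | Bob     
Router     | Bob     
Chair      | NULL    
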